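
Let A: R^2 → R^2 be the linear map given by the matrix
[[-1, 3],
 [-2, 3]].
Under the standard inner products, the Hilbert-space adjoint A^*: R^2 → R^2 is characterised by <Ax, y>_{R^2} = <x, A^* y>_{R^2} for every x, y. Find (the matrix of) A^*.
A^* = A^T =
[[-1, -2],
 [3, 3]]

For real matrices with standard dot products, the defining identity <Ax, y> = <x, A^* y> gives (Ax)^T y = x^T (A^*) y, i.e. x^T A^T y = x^T (A^*) y. Since this holds for all x, y, we must have A^* = A^T. Therefore
A^* =
[[-1, -2],
 [3, 3]].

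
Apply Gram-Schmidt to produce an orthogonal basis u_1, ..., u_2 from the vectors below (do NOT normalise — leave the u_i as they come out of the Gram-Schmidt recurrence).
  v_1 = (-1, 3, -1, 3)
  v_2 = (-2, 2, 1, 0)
Orthogonal basis:
  u_1 = (-1, 3, -1, 3)
  u_2 = (-33/20, 19/20, 27/20, -21/20)

Apply the Gram-Schmidt recurrence
  u_1 = v_1
  u_i = v_i − Σ_{j<i} ((v_i · u_j) / (u_j · u_j)) · u_j.

Step by step this gives:
  u_1 = (-1, 3, -1, 3)
  u_2 = (-33/20, 19/20, 27/20, -21/20)

Orthogonality check:
  u_2 · u_1 = 0 (should be 0)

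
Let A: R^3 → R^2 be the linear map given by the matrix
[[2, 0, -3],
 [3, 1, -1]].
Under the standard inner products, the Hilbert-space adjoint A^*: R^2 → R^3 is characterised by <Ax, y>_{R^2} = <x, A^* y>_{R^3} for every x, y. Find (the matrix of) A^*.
A^* = A^T =
[[2, 3],
 [0, 1],
 [-3, -1]]

For real matrices with standard dot products, the defining identity <Ax, y> = <x, A^* y> gives (Ax)^T y = x^T (A^*) y, i.e. x^T A^T y = x^T (A^*) y. Since this holds for all x, y, we must have A^* = A^T. Therefore
A^* =
[[2, 3],
 [0, 1],
 [-3, -1]].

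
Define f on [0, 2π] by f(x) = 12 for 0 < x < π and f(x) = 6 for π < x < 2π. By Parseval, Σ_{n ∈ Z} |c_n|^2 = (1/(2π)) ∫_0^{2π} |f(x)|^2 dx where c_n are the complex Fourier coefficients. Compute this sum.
Σ |c_n|^2 = 90

Parseval equates the L^2 energy of f (normalised by 1/(2π)) with the ℓ^2 sum of its Fourier coefficients: (1/(2π)) ∫_0^{2π} |f|^2 = Σ |c_n|^2.
Compute the left side: (1/(2π)) [∫_0^π 12^2 dx + ∫_π^{2π} 6^2 dx] = (1/(2π)) · (144π + 36π) = (144 + 36)/2 = 90.
So Σ_{n ∈ Z} |c_n|^2 = 90.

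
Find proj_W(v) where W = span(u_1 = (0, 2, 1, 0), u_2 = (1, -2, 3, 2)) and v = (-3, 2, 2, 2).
proj_W(v) = (21/89, 180/89, 174/89, 42/89)

Set up U = [u_1 | ... | u_2] ∈ R^(4×2). The projector onto W = col(U) is P = U (U^T U)^(-1) U^T.
Compute U^T U =
  [5, -1]
  [-1, 18],
and U^T v = (6, 3).
Solve U^T U · c = U^T v for the coefficients: c = (111/89, 21/89). The projection is proj_W(v) = U c.
Check: (v - proj_W(v)) · u_1 = 0  (should be 0).
Check: (v - proj_W(v)) · u_2 = 0  (should be 0).
Result: proj_W(v) = (21/89, 180/89, 174/89, 42/89).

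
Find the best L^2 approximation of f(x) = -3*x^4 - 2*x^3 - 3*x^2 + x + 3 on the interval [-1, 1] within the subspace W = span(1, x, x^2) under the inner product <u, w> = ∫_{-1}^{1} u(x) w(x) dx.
g(x) = -39*x^2/7 - x/5 + 114/35

The best approximation g ∈ W is the orthogonal projection of f onto W. Writing g = a_0 + a_1 x + a_2 x^2, the coefficients solve the normal equations G · a = b where
  G_{ij} = <φ_i, φ_j> and b_i = <f, φ_i>, with φ_0 = 1, φ_1 = x, φ_2 = x^2.
G =
  [2, 0, 2/3]
  [0, 2/3, 0]
  [2/3, 0, 2/5],
b = (14/5, -2/15, -2/35).
Solving gives a_0 = 114/35, a_1 = -1/5, a_2 = -39/7, so
  g(x) = -39*x^2/7 - x/5 + 114/35.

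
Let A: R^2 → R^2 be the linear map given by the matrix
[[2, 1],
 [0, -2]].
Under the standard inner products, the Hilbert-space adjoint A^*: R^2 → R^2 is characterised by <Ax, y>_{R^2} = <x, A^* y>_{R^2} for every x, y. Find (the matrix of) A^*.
A^* = A^T =
[[2, 0],
 [1, -2]]

For real matrices with standard dot products, the defining identity <Ax, y> = <x, A^* y> gives (Ax)^T y = x^T (A^*) y, i.e. x^T A^T y = x^T (A^*) y. Since this holds for all x, y, we must have A^* = A^T. Therefore
A^* =
[[2, 0],
 [1, -2]].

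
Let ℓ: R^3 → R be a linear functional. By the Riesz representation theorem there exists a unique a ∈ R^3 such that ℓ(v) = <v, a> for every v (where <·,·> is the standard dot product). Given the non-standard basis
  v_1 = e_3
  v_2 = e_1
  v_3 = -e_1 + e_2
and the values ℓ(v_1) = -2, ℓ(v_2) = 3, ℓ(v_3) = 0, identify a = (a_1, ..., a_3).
a = (3, 3, -2)

Write a = (a_1, ..., a_3) in the standard basis. For each basis vector v_i, ℓ(v_i) = <v_i, a> is a linear equation in the a_j's. Collect the n equations into a matrix system V a = ℓ, where row i of V is v_i (expressed in the standard basis). Since V is invertible (lower-triangular with 1s on the diagonal, up to permutation), solve by back-substitution:
  V =
[[0, 0, 1],
 [1, 0, 0],
 [-1, 1, 0]]
  V a = (-2, 3, 0)
Solving gives a = (3, 3, -2).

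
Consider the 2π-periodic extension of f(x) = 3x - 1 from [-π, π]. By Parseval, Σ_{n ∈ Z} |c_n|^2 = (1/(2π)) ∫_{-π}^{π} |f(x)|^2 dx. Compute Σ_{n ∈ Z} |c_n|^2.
Σ |c_n|^2 = 3π^2 + 1

Expand and integrate term by term over [-π, π]:
  ∫ (3x)^2 dx = 9·(2π^3/3); ∫ 2·3·(-1)·x dx = 0 (odd integrand); ∫ (-1)^2 dx = 1·2π.
So (1/(2π)) ∫_{-π}^{π} (3x - 1)^2 dx = 9π^2/3 + 1 = 3π^2 + 1.
Parseval ⇒ Σ |c_n|^2 = 3π^2 + 1.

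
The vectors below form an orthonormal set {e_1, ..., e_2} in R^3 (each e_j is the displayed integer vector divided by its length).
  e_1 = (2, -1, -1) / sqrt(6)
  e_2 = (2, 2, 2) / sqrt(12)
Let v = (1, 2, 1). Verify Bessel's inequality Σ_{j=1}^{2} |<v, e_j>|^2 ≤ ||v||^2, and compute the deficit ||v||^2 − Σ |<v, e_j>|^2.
Σ |<v, e_j>|^2 = 11/2; ||v||^2 = 6; deficit = 1/2

Write each e_j = u_j / sqrt(<u_j, u_j>) where u_j is the displayed integer vector. Then <v, e_j> = <v, u_j> / sqrt(<u_j, u_j>), so |<v, e_j>|^2 = <v, u_j>^2 / <u_j, u_j>.
Coefficients: <v, e_1> = -1/sqrt(6), <v, e_2> = 8/sqrt(12).
Square and sum: Σ |<v, e_j>|^2 = 11/2.
Compute ||v||^2 = v·v = 6.
Deficit = 6 − 11/2 = 1/2 ≥ 0, confirming Bessel's inequality. (The deficit equals ||v − Σ <v,e_j> e_j||^2, the squared distance from v to span{e_j}.)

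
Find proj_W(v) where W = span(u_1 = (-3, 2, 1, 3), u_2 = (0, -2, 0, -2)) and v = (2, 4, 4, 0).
proj_W(v) = (8/7, 46/21, -8/21, 38/21)

Set up U = [u_1 | ... | u_2] ∈ R^(4×2). The projector onto W = col(U) is P = U (U^T U)^(-1) U^T.
Compute U^T U =
  [23, -10]
  [-10, 8],
and U^T v = (6, -8).
Solve U^T U · c = U^T v for the coefficients: c = (-8/21, -31/21). The projection is proj_W(v) = U c.
Check: (v - proj_W(v)) · u_1 = 0  (should be 0).
Check: (v - proj_W(v)) · u_2 = 0  (should be 0).
Result: proj_W(v) = (8/7, 46/21, -8/21, 38/21).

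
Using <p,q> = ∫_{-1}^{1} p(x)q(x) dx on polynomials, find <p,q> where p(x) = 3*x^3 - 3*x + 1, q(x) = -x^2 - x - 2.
<p,q> = -58/15

Expand the product: p(x)·q(x) = -3*x^5 - 3*x^4 - 3*x^3 + 2*x^2 + 5*x - 2.
∫_{-1}^{1} of each monomial x^k gives [2/(k+1) if k even, 0 if k odd]. Integrating term-by-term (or equivalently evaluating the antiderivative F(x) = -x^6/2 - 3*x^5/5 - 3*x^4/4 + 2*x^3/3 + 5*x^2/2 - 2*x at the endpoints):
  F(1) − F(−1) = -41/60 − (191/60) = -58/15.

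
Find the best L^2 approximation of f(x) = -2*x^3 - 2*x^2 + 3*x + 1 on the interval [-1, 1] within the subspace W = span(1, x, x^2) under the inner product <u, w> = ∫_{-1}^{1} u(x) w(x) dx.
g(x) = -2*x^2 + 9*x/5 + 1

The best approximation g ∈ W is the orthogonal projection of f onto W. Writing g = a_0 + a_1 x + a_2 x^2, the coefficients solve the normal equations G · a = b where
  G_{ij} = <φ_i, φ_j> and b_i = <f, φ_i>, with φ_0 = 1, φ_1 = x, φ_2 = x^2.
G =
  [2, 0, 2/3]
  [0, 2/3, 0]
  [2/3, 0, 2/5],
b = (2/3, 6/5, -2/15).
Solving gives a_0 = 1, a_1 = 9/5, a_2 = -2, so
  g(x) = -2*x^2 + 9*x/5 + 1.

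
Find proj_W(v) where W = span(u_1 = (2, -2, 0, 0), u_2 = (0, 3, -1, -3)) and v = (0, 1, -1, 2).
proj_W(v) = (-25/29, 4/29, 7/29, 21/29)

Set up U = [u_1 | ... | u_2] ∈ R^(4×2). The projector onto W = col(U) is P = U (U^T U)^(-1) U^T.
Compute U^T U =
  [8, -6]
  [-6, 19],
and U^T v = (-2, -2).
Solve U^T U · c = U^T v for the coefficients: c = (-25/58, -7/29). The projection is proj_W(v) = U c.
Check: (v - proj_W(v)) · u_1 = 0  (should be 0).
Check: (v - proj_W(v)) · u_2 = 0  (should be 0).
Result: proj_W(v) = (-25/29, 4/29, 7/29, 21/29).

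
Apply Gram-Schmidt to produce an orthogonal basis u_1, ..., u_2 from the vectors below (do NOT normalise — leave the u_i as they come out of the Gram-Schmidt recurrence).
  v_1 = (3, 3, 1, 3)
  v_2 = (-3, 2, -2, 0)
Orthogonal basis:
  u_1 = (3, 3, 1, 3)
  u_2 = (-69/28, 71/28, -51/28, 15/28)

Apply the Gram-Schmidt recurrence
  u_1 = v_1
  u_i = v_i − Σ_{j<i} ((v_i · u_j) / (u_j · u_j)) · u_j.

Step by step this gives:
  u_1 = (3, 3, 1, 3)
  u_2 = (-69/28, 71/28, -51/28, 15/28)

Orthogonality check:
  u_2 · u_1 = 0 (should be 0)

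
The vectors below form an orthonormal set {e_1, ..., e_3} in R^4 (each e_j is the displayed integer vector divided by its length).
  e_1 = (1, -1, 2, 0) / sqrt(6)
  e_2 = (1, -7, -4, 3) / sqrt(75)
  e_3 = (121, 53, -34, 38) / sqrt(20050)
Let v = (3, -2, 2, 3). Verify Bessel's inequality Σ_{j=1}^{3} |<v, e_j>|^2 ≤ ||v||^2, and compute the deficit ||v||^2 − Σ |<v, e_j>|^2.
Σ |<v, e_j>|^2 = 8982/401; ||v||^2 = 26; deficit = 1444/401

Write each e_j = u_j / sqrt(<u_j, u_j>) where u_j is the displayed integer vector. Then <v, e_j> = <v, u_j> / sqrt(<u_j, u_j>), so |<v, e_j>|^2 = <v, u_j>^2 / <u_j, u_j>.
Coefficients: <v, e_1> = 9/sqrt(6), <v, e_2> = 18/sqrt(75), <v, e_3> = 303/sqrt(20050).
Square and sum: Σ |<v, e_j>|^2 = 8982/401.
Compute ||v||^2 = v·v = 26.
Deficit = 26 − 8982/401 = 1444/401 ≥ 0, confirming Bessel's inequality. (The deficit equals ||v − Σ <v,e_j> e_j||^2, the squared distance from v to span{e_j}.)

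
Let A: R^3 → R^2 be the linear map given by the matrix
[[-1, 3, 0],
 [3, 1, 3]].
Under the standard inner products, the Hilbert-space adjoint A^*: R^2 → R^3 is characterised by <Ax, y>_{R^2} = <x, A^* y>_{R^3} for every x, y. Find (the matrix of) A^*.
A^* = A^T =
[[-1, 3],
 [3, 1],
 [0, 3]]

For real matrices with standard dot products, the defining identity <Ax, y> = <x, A^* y> gives (Ax)^T y = x^T (A^*) y, i.e. x^T A^T y = x^T (A^*) y. Since this holds for all x, y, we must have A^* = A^T. Therefore
A^* =
[[-1, 3],
 [3, 1],
 [0, 3]].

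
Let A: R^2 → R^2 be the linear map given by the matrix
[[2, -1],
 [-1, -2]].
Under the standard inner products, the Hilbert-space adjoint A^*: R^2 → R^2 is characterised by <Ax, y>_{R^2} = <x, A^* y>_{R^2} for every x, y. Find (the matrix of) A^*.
A^* = A^T =
[[2, -1],
 [-1, -2]]

For real matrices with standard dot products, the defining identity <Ax, y> = <x, A^* y> gives (Ax)^T y = x^T (A^*) y, i.e. x^T A^T y = x^T (A^*) y. Since this holds for all x, y, we must have A^* = A^T. Therefore
A^* =
[[2, -1],
 [-1, -2]].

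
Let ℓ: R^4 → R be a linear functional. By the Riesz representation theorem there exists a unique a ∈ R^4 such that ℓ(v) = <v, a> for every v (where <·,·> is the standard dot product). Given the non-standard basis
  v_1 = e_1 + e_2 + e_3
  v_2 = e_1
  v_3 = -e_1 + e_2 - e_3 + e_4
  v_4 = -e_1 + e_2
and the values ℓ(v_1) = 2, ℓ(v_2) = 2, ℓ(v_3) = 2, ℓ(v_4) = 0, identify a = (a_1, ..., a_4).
a = (2, 2, -2, 0)

Write a = (a_1, ..., a_4) in the standard basis. For each basis vector v_i, ℓ(v_i) = <v_i, a> is a linear equation in the a_j's. Collect the n equations into a matrix system V a = ℓ, where row i of V is v_i (expressed in the standard basis). Since V is invertible (lower-triangular with 1s on the diagonal, up to permutation), solve by back-substitution:
  V =
[[1, 1, 1, 0],
 [1, 0, 0, 0],
 [-1, 1, -1, 1],
 [-1, 1, 0, 0]]
  V a = (2, 2, 2, 0)
Solving gives a = (2, 2, -2, 0).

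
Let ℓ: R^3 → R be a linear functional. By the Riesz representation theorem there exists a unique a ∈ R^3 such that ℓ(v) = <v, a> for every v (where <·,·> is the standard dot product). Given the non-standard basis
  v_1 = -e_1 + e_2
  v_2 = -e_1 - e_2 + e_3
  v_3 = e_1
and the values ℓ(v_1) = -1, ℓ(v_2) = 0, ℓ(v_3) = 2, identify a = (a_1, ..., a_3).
a = (2, 1, 3)

Write a = (a_1, ..., a_3) in the standard basis. For each basis vector v_i, ℓ(v_i) = <v_i, a> is a linear equation in the a_j's. Collect the n equations into a matrix system V a = ℓ, where row i of V is v_i (expressed in the standard basis). Since V is invertible (lower-triangular with 1s on the diagonal, up to permutation), solve by back-substitution:
  V =
[[-1, 1, 0],
 [-1, -1, 1],
 [1, 0, 0]]
  V a = (-1, 0, 2)
Solving gives a = (2, 1, 3).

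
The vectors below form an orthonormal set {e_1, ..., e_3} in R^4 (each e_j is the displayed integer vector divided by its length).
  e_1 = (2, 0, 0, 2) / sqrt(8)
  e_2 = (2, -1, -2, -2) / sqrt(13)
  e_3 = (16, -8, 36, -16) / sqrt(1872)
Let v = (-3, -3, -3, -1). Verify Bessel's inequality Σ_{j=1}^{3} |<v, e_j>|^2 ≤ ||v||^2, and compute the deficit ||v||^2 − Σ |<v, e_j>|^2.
Σ |<v, e_j>|^2 = 154/9; ||v||^2 = 28; deficit = 98/9

Write each e_j = u_j / sqrt(<u_j, u_j>) where u_j is the displayed integer vector. Then <v, e_j> = <v, u_j> / sqrt(<u_j, u_j>), so |<v, e_j>|^2 = <v, u_j>^2 / <u_j, u_j>.
Coefficients: <v, e_1> = -8/sqrt(8), <v, e_2> = 5/sqrt(13), <v, e_3> = -116/sqrt(1872).
Square and sum: Σ |<v, e_j>|^2 = 154/9.
Compute ||v||^2 = v·v = 28.
Deficit = 28 − 154/9 = 98/9 ≥ 0, confirming Bessel's inequality. (The deficit equals ||v − Σ <v,e_j> e_j||^2, the squared distance from v to span{e_j}.)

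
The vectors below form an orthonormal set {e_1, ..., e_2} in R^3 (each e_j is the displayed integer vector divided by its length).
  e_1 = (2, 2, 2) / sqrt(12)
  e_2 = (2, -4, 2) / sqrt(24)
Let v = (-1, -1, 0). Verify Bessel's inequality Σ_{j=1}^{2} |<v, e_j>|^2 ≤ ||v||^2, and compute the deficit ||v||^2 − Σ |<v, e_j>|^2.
Σ |<v, e_j>|^2 = 3/2; ||v||^2 = 2; deficit = 1/2

Write each e_j = u_j / sqrt(<u_j, u_j>) where u_j is the displayed integer vector. Then <v, e_j> = <v, u_j> / sqrt(<u_j, u_j>), so |<v, e_j>|^2 = <v, u_j>^2 / <u_j, u_j>.
Coefficients: <v, e_1> = -4/sqrt(12), <v, e_2> = 2/sqrt(24).
Square and sum: Σ |<v, e_j>|^2 = 3/2.
Compute ||v||^2 = v·v = 2.
Deficit = 2 − 3/2 = 1/2 ≥ 0, confirming Bessel's inequality. (The deficit equals ||v − Σ <v,e_j> e_j||^2, the squared distance from v to span{e_j}.)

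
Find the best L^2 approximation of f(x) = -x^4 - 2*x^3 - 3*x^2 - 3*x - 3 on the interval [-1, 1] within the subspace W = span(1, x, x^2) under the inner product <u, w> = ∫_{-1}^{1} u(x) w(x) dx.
g(x) = -27*x^2/7 - 21*x/5 - 102/35

The best approximation g ∈ W is the orthogonal projection of f onto W. Writing g = a_0 + a_1 x + a_2 x^2, the coefficients solve the normal equations G · a = b where
  G_{ij} = <φ_i, φ_j> and b_i = <f, φ_i>, with φ_0 = 1, φ_1 = x, φ_2 = x^2.
G =
  [2, 0, 2/3]
  [0, 2/3, 0]
  [2/3, 0, 2/5],
b = (-42/5, -14/5, -122/35).
Solving gives a_0 = -102/35, a_1 = -21/5, a_2 = -27/7, so
  g(x) = -27*x^2/7 - 21*x/5 - 102/35.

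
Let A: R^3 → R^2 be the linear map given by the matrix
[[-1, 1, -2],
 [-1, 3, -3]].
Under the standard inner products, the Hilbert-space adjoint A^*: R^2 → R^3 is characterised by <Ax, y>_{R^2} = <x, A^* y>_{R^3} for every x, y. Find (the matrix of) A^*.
A^* = A^T =
[[-1, -1],
 [1, 3],
 [-2, -3]]

For real matrices with standard dot products, the defining identity <Ax, y> = <x, A^* y> gives (Ax)^T y = x^T (A^*) y, i.e. x^T A^T y = x^T (A^*) y. Since this holds for all x, y, we must have A^* = A^T. Therefore
A^* =
[[-1, -1],
 [1, 3],
 [-2, -3]].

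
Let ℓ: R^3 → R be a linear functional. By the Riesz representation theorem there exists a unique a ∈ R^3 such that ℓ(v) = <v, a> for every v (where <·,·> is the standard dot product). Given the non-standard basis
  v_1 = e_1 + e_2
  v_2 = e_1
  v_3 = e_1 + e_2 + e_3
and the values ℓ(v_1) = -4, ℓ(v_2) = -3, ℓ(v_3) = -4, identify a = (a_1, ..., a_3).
a = (-3, -1, 0)

Write a = (a_1, ..., a_3) in the standard basis. For each basis vector v_i, ℓ(v_i) = <v_i, a> is a linear equation in the a_j's. Collect the n equations into a matrix system V a = ℓ, where row i of V is v_i (expressed in the standard basis). Since V is invertible (lower-triangular with 1s on the diagonal, up to permutation), solve by back-substitution:
  V =
[[1, 1, 0],
 [1, 0, 0],
 [1, 1, 1]]
  V a = (-4, -3, -4)
Solving gives a = (-3, -1, 0).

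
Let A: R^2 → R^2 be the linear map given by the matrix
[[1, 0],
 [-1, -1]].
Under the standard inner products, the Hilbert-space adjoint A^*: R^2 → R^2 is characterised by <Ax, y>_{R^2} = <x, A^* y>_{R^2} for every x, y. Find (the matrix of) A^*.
A^* = A^T =
[[1, -1],
 [0, -1]]

For real matrices with standard dot products, the defining identity <Ax, y> = <x, A^* y> gives (Ax)^T y = x^T (A^*) y, i.e. x^T A^T y = x^T (A^*) y. Since this holds for all x, y, we must have A^* = A^T. Therefore
A^* =
[[1, -1],
 [0, -1]].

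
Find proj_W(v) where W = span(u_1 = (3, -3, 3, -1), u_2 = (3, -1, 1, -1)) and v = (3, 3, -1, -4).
proj_W(v) = (39/10, 2, -2, -13/10)

Set up U = [u_1 | ... | u_2] ∈ R^(4×2). The projector onto W = col(U) is P = U (U^T U)^(-1) U^T.
Compute U^T U =
  [28, 16]
  [16, 12],
and U^T v = (1, 9).
Solve U^T U · c = U^T v for the coefficients: c = (-33/20, 59/20). The projection is proj_W(v) = U c.
Check: (v - proj_W(v)) · u_1 = 0  (should be 0).
Check: (v - proj_W(v)) · u_2 = 0  (should be 0).
Result: proj_W(v) = (39/10, 2, -2, -13/10).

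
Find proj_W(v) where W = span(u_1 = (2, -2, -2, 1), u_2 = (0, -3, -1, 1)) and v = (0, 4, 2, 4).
proj_W(v) = (2/31, 85/31, 27/31, -28/31)

Set up U = [u_1 | ... | u_2] ∈ R^(4×2). The projector onto W = col(U) is P = U (U^T U)^(-1) U^T.
Compute U^T U =
  [13, 9]
  [9, 11],
and U^T v = (-8, -10).
Solve U^T U · c = U^T v for the coefficients: c = (1/31, -29/31). The projection is proj_W(v) = U c.
Check: (v - proj_W(v)) · u_1 = 0  (should be 0).
Check: (v - proj_W(v)) · u_2 = 0  (should be 0).
Result: proj_W(v) = (2/31, 85/31, 27/31, -28/31).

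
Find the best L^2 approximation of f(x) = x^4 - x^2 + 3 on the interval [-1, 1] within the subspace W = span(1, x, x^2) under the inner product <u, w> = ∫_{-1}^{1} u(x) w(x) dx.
g(x) = 102/35 - x^2/7

The best approximation g ∈ W is the orthogonal projection of f onto W. Writing g = a_0 + a_1 x + a_2 x^2, the coefficients solve the normal equations G · a = b where
  G_{ij} = <φ_i, φ_j> and b_i = <f, φ_i>, with φ_0 = 1, φ_1 = x, φ_2 = x^2.
G =
  [2, 0, 2/3]
  [0, 2/3, 0]
  [2/3, 0, 2/5],
b = (86/15, 0, 66/35).
Solving gives a_0 = 102/35, a_1 = 0, a_2 = -1/7, so
  g(x) = 102/35 - x^2/7.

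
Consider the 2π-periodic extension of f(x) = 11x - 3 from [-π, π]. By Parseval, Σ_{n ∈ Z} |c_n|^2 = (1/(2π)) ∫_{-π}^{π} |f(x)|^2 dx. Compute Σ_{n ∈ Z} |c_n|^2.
Σ |c_n|^2 = 121π^2/3 + 9

Expand and integrate term by term over [-π, π]:
  ∫ (11x)^2 dx = 121·(2π^3/3); ∫ 2·11·(-3)·x dx = 0 (odd integrand); ∫ (-3)^2 dx = 9·2π.
So (1/(2π)) ∫_{-π}^{π} (11x - 3)^2 dx = 121π^2/3 + 9 = 121π^2/3 + 9.
Parseval ⇒ Σ |c_n|^2 = 121π^2/3 + 9.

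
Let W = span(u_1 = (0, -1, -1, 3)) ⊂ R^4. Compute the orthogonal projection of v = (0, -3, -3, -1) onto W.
proj_W(v) = (0, -3/11, -3/11, 9/11)

Set up U = [u_1 | ... | u_1] ∈ R^(4×1). The projector onto W = col(U) is P = U (U^T U)^(-1) U^T.
Compute U^T U =
  [11],
and U^T v = (3).
Solve U^T U · c = U^T v for the coefficients: c = (3/11). The projection is proj_W(v) = U c.
Check: (v - proj_W(v)) · u_1 = 0  (should be 0).
Result: proj_W(v) = (0, -3/11, -3/11, 9/11).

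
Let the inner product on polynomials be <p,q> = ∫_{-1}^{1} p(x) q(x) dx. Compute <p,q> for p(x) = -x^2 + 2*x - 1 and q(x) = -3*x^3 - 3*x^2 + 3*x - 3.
<p,q> = 64/5

Expand the product: p(x)·q(x) = 3*x^5 - 3*x^4 - 6*x^3 + 12*x^2 - 9*x + 3.
∫_{-1}^{1} of each monomial x^k gives [2/(k+1) if k even, 0 if k odd]. Integrating term-by-term (or equivalently evaluating the antiderivative F(x) = x^6/2 - 3*x^5/5 - 3*x^4/2 + 4*x^3 - 9*x^2/2 + 3*x at the endpoints):
  F(1) − F(−1) = 9/10 − (-119/10) = 64/5.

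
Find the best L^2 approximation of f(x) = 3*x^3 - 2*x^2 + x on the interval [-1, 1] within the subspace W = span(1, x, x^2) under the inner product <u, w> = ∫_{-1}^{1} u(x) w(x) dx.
g(x) = -2*x^2 + 14*x/5

The best approximation g ∈ W is the orthogonal projection of f onto W. Writing g = a_0 + a_1 x + a_2 x^2, the coefficients solve the normal equations G · a = b where
  G_{ij} = <φ_i, φ_j> and b_i = <f, φ_i>, with φ_0 = 1, φ_1 = x, φ_2 = x^2.
G =
  [2, 0, 2/3]
  [0, 2/3, 0]
  [2/3, 0, 2/5],
b = (-4/3, 28/15, -4/5).
Solving gives a_0 = 0, a_1 = 14/5, a_2 = -2, so
  g(x) = -2*x^2 + 14*x/5.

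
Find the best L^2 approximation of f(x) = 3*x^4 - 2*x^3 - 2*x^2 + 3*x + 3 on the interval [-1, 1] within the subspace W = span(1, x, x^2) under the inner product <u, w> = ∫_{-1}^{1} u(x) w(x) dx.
g(x) = 4*x^2/7 + 9*x/5 + 96/35

The best approximation g ∈ W is the orthogonal projection of f onto W. Writing g = a_0 + a_1 x + a_2 x^2, the coefficients solve the normal equations G · a = b where
  G_{ij} = <φ_i, φ_j> and b_i = <f, φ_i>, with φ_0 = 1, φ_1 = x, φ_2 = x^2.
G =
  [2, 0, 2/3]
  [0, 2/3, 0]
  [2/3, 0, 2/5],
b = (88/15, 6/5, 72/35).
Solving gives a_0 = 96/35, a_1 = 9/5, a_2 = 4/7, so
  g(x) = 4*x^2/7 + 9*x/5 + 96/35.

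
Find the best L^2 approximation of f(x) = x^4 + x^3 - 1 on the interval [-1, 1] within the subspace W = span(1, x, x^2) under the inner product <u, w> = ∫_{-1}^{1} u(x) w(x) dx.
g(x) = 6*x^2/7 + 3*x/5 - 38/35

The best approximation g ∈ W is the orthogonal projection of f onto W. Writing g = a_0 + a_1 x + a_2 x^2, the coefficients solve the normal equations G · a = b where
  G_{ij} = <φ_i, φ_j> and b_i = <f, φ_i>, with φ_0 = 1, φ_1 = x, φ_2 = x^2.
G =
  [2, 0, 2/3]
  [0, 2/3, 0]
  [2/3, 0, 2/5],
b = (-8/5, 2/5, -8/21).
Solving gives a_0 = -38/35, a_1 = 3/5, a_2 = 6/7, so
  g(x) = 6*x^2/7 + 3*x/5 - 38/35.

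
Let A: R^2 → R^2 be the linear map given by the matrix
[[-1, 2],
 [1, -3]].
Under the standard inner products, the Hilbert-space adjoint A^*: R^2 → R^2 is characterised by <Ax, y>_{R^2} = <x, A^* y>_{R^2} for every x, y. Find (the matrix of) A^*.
A^* = A^T =
[[-1, 1],
 [2, -3]]

For real matrices with standard dot products, the defining identity <Ax, y> = <x, A^* y> gives (Ax)^T y = x^T (A^*) y, i.e. x^T A^T y = x^T (A^*) y. Since this holds for all x, y, we must have A^* = A^T. Therefore
A^* =
[[-1, 1],
 [2, -3]].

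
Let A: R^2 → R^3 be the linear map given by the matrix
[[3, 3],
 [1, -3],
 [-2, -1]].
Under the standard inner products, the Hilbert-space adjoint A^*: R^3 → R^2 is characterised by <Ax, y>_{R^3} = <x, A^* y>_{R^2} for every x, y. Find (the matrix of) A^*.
A^* = A^T =
[[3, 1, -2],
 [3, -3, -1]]

For real matrices with standard dot products, the defining identity <Ax, y> = <x, A^* y> gives (Ax)^T y = x^T (A^*) y, i.e. x^T A^T y = x^T (A^*) y. Since this holds for all x, y, we must have A^* = A^T. Therefore
A^* =
[[3, 1, -2],
 [3, -3, -1]].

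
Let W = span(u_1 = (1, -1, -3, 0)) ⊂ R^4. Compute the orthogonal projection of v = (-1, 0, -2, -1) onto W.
proj_W(v) = (5/11, -5/11, -15/11, 0)

Set up U = [u_1 | ... | u_1] ∈ R^(4×1). The projector onto W = col(U) is P = U (U^T U)^(-1) U^T.
Compute U^T U =
  [11],
and U^T v = (5).
Solve U^T U · c = U^T v for the coefficients: c = (5/11). The projection is proj_W(v) = U c.
Check: (v - proj_W(v)) · u_1 = 0  (should be 0).
Result: proj_W(v) = (5/11, -5/11, -15/11, 0).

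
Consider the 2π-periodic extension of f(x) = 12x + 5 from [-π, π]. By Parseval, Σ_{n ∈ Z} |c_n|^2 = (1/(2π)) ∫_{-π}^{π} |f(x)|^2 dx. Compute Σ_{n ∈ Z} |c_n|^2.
Σ |c_n|^2 = 48π^2 + 25

Expand and integrate term by term over [-π, π]:
  ∫ (12x)^2 dx = 144·(2π^3/3); ∫ 2·12·(5)·x dx = 0 (odd integrand); ∫ 5^2 dx = 25·2π.
So (1/(2π)) ∫_{-π}^{π} (12x + 5)^2 dx = 144π^2/3 + 25 = 48π^2 + 25.
Parseval ⇒ Σ |c_n|^2 = 48π^2 + 25.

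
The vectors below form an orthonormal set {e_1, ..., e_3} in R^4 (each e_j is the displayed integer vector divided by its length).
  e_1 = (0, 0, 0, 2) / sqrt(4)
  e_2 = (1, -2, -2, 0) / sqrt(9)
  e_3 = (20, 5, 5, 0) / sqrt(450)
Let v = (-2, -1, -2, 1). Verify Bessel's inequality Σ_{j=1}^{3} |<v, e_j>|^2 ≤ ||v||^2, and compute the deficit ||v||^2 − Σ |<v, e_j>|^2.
Σ |<v, e_j>|^2 = 19/2; ||v||^2 = 10; deficit = 1/2

Write each e_j = u_j / sqrt(<u_j, u_j>) where u_j is the displayed integer vector. Then <v, e_j> = <v, u_j> / sqrt(<u_j, u_j>), so |<v, e_j>|^2 = <v, u_j>^2 / <u_j, u_j>.
Coefficients: <v, e_1> = 2/sqrt(4), <v, e_2> = 4/sqrt(9), <v, e_3> = -55/sqrt(450).
Square and sum: Σ |<v, e_j>|^2 = 19/2.
Compute ||v||^2 = v·v = 10.
Deficit = 10 − 19/2 = 1/2 ≥ 0, confirming Bessel's inequality. (The deficit equals ||v − Σ <v,e_j> e_j||^2, the squared distance from v to span{e_j}.)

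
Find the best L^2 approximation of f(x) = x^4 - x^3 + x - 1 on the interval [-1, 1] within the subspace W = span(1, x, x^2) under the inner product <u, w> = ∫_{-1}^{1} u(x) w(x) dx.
g(x) = 6*x^2/7 + 2*x/5 - 38/35

The best approximation g ∈ W is the orthogonal projection of f onto W. Writing g = a_0 + a_1 x + a_2 x^2, the coefficients solve the normal equations G · a = b where
  G_{ij} = <φ_i, φ_j> and b_i = <f, φ_i>, with φ_0 = 1, φ_1 = x, φ_2 = x^2.
G =
  [2, 0, 2/3]
  [0, 2/3, 0]
  [2/3, 0, 2/5],
b = (-8/5, 4/15, -8/21).
Solving gives a_0 = -38/35, a_1 = 2/5, a_2 = 6/7, so
  g(x) = 6*x^2/7 + 2*x/5 - 38/35.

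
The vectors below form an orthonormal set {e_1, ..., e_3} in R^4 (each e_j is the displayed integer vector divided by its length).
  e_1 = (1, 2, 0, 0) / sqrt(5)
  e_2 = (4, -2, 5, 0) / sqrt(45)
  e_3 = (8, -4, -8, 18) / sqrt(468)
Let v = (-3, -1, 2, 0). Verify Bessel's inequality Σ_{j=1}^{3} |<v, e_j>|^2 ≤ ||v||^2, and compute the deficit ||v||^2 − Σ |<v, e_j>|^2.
Σ |<v, e_j>|^2 = 101/13; ||v||^2 = 14; deficit = 81/13

Write each e_j = u_j / sqrt(<u_j, u_j>) where u_j is the displayed integer vector. Then <v, e_j> = <v, u_j> / sqrt(<u_j, u_j>), so |<v, e_j>|^2 = <v, u_j>^2 / <u_j, u_j>.
Coefficients: <v, e_1> = -5/sqrt(5), <v, e_2> = 0/sqrt(45), <v, e_3> = -36/sqrt(468).
Square and sum: Σ |<v, e_j>|^2 = 101/13.
Compute ||v||^2 = v·v = 14.
Deficit = 14 − 101/13 = 81/13 ≥ 0, confirming Bessel's inequality. (The deficit equals ||v − Σ <v,e_j> e_j||^2, the squared distance from v to span{e_j}.)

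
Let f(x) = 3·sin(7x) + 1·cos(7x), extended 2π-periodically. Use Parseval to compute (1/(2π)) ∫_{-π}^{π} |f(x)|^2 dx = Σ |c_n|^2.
Σ |c_n|^2 = 5

Expand |f|^2 and use orthogonality of {sin(nx), cos(mx)} on [-π, π]:
  ∫_{-π}^{π} sin(nx)^2 dx = π, ∫ cos(mx)^2 dx = π, and cross terms integrate to 0.
So ∫_{-π}^{π} f(x)^2 dx = 3^2 · π + 1^2 · π = (9 + 1)π.
Divide by 2π: (9 + 1)/2 = 5.
By Parseval, this equals Σ |c_n|^2.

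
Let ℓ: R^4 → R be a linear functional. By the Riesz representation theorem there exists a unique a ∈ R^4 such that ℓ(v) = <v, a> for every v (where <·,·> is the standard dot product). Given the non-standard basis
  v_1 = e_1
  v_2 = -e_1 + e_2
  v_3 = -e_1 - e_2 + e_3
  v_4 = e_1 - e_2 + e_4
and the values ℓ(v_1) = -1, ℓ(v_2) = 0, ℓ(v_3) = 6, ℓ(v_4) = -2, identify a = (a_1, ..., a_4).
a = (-1, -1, 4, -2)

Write a = (a_1, ..., a_4) in the standard basis. For each basis vector v_i, ℓ(v_i) = <v_i, a> is a linear equation in the a_j's. Collect the n equations into a matrix system V a = ℓ, where row i of V is v_i (expressed in the standard basis). Since V is invertible (lower-triangular with 1s on the diagonal, up to permutation), solve by back-substitution:
  V =
[[1, 0, 0, 0],
 [-1, 1, 0, 0],
 [-1, -1, 1, 0],
 [1, -1, 0, 1]]
  V a = (-1, 0, 6, -2)
Solving gives a = (-1, -1, 4, -2).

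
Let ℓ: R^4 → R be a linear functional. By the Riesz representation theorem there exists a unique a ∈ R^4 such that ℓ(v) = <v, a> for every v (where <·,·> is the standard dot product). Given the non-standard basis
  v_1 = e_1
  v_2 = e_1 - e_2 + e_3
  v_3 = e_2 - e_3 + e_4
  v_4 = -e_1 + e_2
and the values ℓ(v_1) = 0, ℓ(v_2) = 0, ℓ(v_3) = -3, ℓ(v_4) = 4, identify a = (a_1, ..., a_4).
a = (0, 4, 4, -3)

Write a = (a_1, ..., a_4) in the standard basis. For each basis vector v_i, ℓ(v_i) = <v_i, a> is a linear equation in the a_j's. Collect the n equations into a matrix system V a = ℓ, where row i of V is v_i (expressed in the standard basis). Since V is invertible (lower-triangular with 1s on the diagonal, up to permutation), solve by back-substitution:
  V =
[[1, 0, 0, 0],
 [1, -1, 1, 0],
 [0, 1, -1, 1],
 [-1, 1, 0, 0]]
  V a = (0, 0, -3, 4)
Solving gives a = (0, 4, 4, -3).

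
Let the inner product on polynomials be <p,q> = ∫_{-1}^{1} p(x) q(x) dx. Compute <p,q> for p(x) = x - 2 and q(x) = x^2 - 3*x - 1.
<p,q> = 2/3

Expand the product: p(x)·q(x) = x^3 - 5*x^2 + 5*x + 2.
∫_{-1}^{1} of each monomial x^k gives [2/(k+1) if k even, 0 if k odd]. Integrating term-by-term (or equivalently evaluating the antiderivative F(x) = x^4/4 - 5*x^3/3 + 5*x^2/2 + 2*x at the endpoints):
  F(1) − F(−1) = 37/12 − (29/12) = 2/3.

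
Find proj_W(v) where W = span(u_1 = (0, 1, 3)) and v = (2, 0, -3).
proj_W(v) = (0, -9/10, -27/10)

Set up U = [u_1 | ... | u_1] ∈ R^(3×1). The projector onto W = col(U) is P = U (U^T U)^(-1) U^T.
Compute U^T U =
  [10],
and U^T v = (-9).
Solve U^T U · c = U^T v for the coefficients: c = (-9/10). The projection is proj_W(v) = U c.
Check: (v - proj_W(v)) · u_1 = 0  (should be 0).
Result: proj_W(v) = (0, -9/10, -27/10).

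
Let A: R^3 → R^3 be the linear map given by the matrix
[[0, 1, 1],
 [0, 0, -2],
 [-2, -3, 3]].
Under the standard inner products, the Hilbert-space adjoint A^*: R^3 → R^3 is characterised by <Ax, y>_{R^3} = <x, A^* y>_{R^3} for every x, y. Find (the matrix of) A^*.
A^* = A^T =
[[0, 0, -2],
 [1, 0, -3],
 [1, -2, 3]]

For real matrices with standard dot products, the defining identity <Ax, y> = <x, A^* y> gives (Ax)^T y = x^T (A^*) y, i.e. x^T A^T y = x^T (A^*) y. Since this holds for all x, y, we must have A^* = A^T. Therefore
A^* =
[[0, 0, -2],
 [1, 0, -3],
 [1, -2, 3]].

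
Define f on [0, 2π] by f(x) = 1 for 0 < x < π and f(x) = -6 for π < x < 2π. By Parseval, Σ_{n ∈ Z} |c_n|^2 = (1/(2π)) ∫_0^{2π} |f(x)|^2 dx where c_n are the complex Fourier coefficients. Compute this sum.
Σ |c_n|^2 = 37/2

Parseval equates the L^2 energy of f (normalised by 1/(2π)) with the ℓ^2 sum of its Fourier coefficients: (1/(2π)) ∫_0^{2π} |f|^2 = Σ |c_n|^2.
Compute the left side: (1/(2π)) [∫_0^π 1^2 dx + ∫_π^{2π} (-6)^2 dx] = (1/(2π)) · (1π + 36π) = (1 + 36)/2 = 37/2.
So Σ_{n ∈ Z} |c_n|^2 = 37/2.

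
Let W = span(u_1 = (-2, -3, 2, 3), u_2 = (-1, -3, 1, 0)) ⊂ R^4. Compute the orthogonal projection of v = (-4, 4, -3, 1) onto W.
proj_W(v) = (7/13, 43/13, -7/13, 22/13)

Set up U = [u_1 | ... | u_2] ∈ R^(4×2). The projector onto W = col(U) is P = U (U^T U)^(-1) U^T.
Compute U^T U =
  [26, 13]
  [13, 11],
and U^T v = (-7, -11).
Solve U^T U · c = U^T v for the coefficients: c = (22/39, -5/3). The projection is proj_W(v) = U c.
Check: (v - proj_W(v)) · u_1 = 0  (should be 0).
Check: (v - proj_W(v)) · u_2 = 0  (should be 0).
Result: proj_W(v) = (7/13, 43/13, -7/13, 22/13).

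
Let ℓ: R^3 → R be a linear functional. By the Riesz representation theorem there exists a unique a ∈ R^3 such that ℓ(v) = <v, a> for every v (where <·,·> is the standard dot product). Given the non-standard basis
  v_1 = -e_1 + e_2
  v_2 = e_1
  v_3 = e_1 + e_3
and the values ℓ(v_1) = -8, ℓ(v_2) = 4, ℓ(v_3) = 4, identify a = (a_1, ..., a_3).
a = (4, -4, 0)

Write a = (a_1, ..., a_3) in the standard basis. For each basis vector v_i, ℓ(v_i) = <v_i, a> is a linear equation in the a_j's. Collect the n equations into a matrix system V a = ℓ, where row i of V is v_i (expressed in the standard basis). Since V is invertible (lower-triangular with 1s on the diagonal, up to permutation), solve by back-substitution:
  V =
[[-1, 1, 0],
 [1, 0, 0],
 [1, 0, 1]]
  V a = (-8, 4, 4)
Solving gives a = (4, -4, 0).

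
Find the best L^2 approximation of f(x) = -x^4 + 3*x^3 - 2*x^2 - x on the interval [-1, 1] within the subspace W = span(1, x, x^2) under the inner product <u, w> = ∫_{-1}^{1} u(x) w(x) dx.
g(x) = -20*x^2/7 + 4*x/5 + 3/35

The best approximation g ∈ W is the orthogonal projection of f onto W. Writing g = a_0 + a_1 x + a_2 x^2, the coefficients solve the normal equations G · a = b where
  G_{ij} = <φ_i, φ_j> and b_i = <f, φ_i>, with φ_0 = 1, φ_1 = x, φ_2 = x^2.
G =
  [2, 0, 2/3]
  [0, 2/3, 0]
  [2/3, 0, 2/5],
b = (-26/15, 8/15, -38/35).
Solving gives a_0 = 3/35, a_1 = 4/5, a_2 = -20/7, so
  g(x) = -20*x^2/7 + 4*x/5 + 3/35.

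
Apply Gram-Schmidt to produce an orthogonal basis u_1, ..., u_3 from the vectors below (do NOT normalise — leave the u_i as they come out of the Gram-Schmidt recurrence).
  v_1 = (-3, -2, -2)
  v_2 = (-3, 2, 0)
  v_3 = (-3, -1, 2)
Orthogonal basis:
  u_1 = (-3, -2, -2)
  u_2 = (-36/17, 44/17, 10/17)
  u_3 = (-6/7, -9/7, 18/7)

Apply the Gram-Schmidt recurrence
  u_1 = v_1
  u_i = v_i − Σ_{j<i} ((v_i · u_j) / (u_j · u_j)) · u_j.

Step by step this gives:
  u_1 = (-3, -2, -2)
  u_2 = (-36/17, 44/17, 10/17)
  u_3 = (-6/7, -9/7, 18/7)

Orthogonality check:
  u_2 · u_1 = 0 (should be 0)
  u_3 · u_1 = 0 (should be 0)
  u_3 · u_2 = 0 (should be 0)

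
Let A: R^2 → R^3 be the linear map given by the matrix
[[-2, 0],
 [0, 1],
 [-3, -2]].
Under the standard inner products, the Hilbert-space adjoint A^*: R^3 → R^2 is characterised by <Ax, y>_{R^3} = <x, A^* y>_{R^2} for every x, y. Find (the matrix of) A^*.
A^* = A^T =
[[-2, 0, -3],
 [0, 1, -2]]

For real matrices with standard dot products, the defining identity <Ax, y> = <x, A^* y> gives (Ax)^T y = x^T (A^*) y, i.e. x^T A^T y = x^T (A^*) y. Since this holds for all x, y, we must have A^* = A^T. Therefore
A^* =
[[-2, 0, -3],
 [0, 1, -2]].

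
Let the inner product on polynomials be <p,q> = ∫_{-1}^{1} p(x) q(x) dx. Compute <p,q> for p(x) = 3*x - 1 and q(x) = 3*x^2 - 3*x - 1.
<p,q> = -6

Expand the product: p(x)·q(x) = 9*x^3 - 12*x^2 + 1.
∫_{-1}^{1} of each monomial x^k gives [2/(k+1) if k even, 0 if k odd]. Integrating term-by-term (or equivalently evaluating the antiderivative F(x) = 9*x^4/4 - 4*x^3 + x at the endpoints):
  F(1) − F(−1) = -3/4 − (21/4) = -6.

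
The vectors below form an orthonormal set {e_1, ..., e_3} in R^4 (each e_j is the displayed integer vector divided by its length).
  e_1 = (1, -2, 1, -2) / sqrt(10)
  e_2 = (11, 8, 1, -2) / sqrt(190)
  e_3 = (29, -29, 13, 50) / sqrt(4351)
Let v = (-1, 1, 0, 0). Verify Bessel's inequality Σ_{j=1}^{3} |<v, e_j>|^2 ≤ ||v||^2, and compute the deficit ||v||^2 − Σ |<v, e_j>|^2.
Σ |<v, e_j>|^2 = 394/229; ||v||^2 = 2; deficit = 64/229

Write each e_j = u_j / sqrt(<u_j, u_j>) where u_j is the displayed integer vector. Then <v, e_j> = <v, u_j> / sqrt(<u_j, u_j>), so |<v, e_j>|^2 = <v, u_j>^2 / <u_j, u_j>.
Coefficients: <v, e_1> = -3/sqrt(10), <v, e_2> = -3/sqrt(190), <v, e_3> = -58/sqrt(4351).
Square and sum: Σ |<v, e_j>|^2 = 394/229.
Compute ||v||^2 = v·v = 2.
Deficit = 2 − 394/229 = 64/229 ≥ 0, confirming Bessel's inequality. (The deficit equals ||v − Σ <v,e_j> e_j||^2, the squared distance from v to span{e_j}.)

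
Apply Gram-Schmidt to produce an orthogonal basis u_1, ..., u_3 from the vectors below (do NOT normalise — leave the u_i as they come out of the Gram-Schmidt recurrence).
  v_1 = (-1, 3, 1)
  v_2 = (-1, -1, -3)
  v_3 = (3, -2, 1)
Orthogonal basis:
  u_1 = (-1, 3, 1)
  u_2 = (-16/11, 4/11, -28/11)
  u_3 = (1, 1/2, -1/2)

Apply the Gram-Schmidt recurrence
  u_1 = v_1
  u_i = v_i − Σ_{j<i} ((v_i · u_j) / (u_j · u_j)) · u_j.

Step by step this gives:
  u_1 = (-1, 3, 1)
  u_2 = (-16/11, 4/11, -28/11)
  u_3 = (1, 1/2, -1/2)

Orthogonality check:
  u_2 · u_1 = 0 (should be 0)
  u_3 · u_1 = 0 (should be 0)
  u_3 · u_2 = 0 (should be 0)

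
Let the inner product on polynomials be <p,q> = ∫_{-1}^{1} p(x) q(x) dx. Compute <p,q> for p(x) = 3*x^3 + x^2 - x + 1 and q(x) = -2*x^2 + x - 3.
<p,q> = -48/5

Expand the product: p(x)·q(x) = -6*x^5 + x^4 - 6*x^3 - 6*x^2 + 4*x - 3.
∫_{-1}^{1} of each monomial x^k gives [2/(k+1) if k even, 0 if k odd]. Integrating term-by-term (or equivalently evaluating the antiderivative F(x) = -x^6 + x^5/5 - 3*x^4/2 - 2*x^3 + 2*x^2 - 3*x at the endpoints):
  F(1) − F(−1) = -53/10 − (43/10) = -48/5.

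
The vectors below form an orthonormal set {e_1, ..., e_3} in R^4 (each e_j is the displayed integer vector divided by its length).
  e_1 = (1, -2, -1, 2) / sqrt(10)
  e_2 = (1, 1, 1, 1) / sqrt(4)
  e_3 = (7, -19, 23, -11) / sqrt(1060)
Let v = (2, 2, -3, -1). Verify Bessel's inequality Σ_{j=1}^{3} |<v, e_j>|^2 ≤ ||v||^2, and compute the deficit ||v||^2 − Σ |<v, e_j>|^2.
Σ |<v, e_j>|^2 = 683/106; ||v||^2 = 18; deficit = 1225/106

Write each e_j = u_j / sqrt(<u_j, u_j>) where u_j is the displayed integer vector. Then <v, e_j> = <v, u_j> / sqrt(<u_j, u_j>), so |<v, e_j>|^2 = <v, u_j>^2 / <u_j, u_j>.
Coefficients: <v, e_1> = -1/sqrt(10), <v, e_2> = 0/sqrt(4), <v, e_3> = -82/sqrt(1060).
Square and sum: Σ |<v, e_j>|^2 = 683/106.
Compute ||v||^2 = v·v = 18.
Deficit = 18 − 683/106 = 1225/106 ≥ 0, confirming Bessel's inequality. (The deficit equals ||v − Σ <v,e_j> e_j||^2, the squared distance from v to span{e_j}.)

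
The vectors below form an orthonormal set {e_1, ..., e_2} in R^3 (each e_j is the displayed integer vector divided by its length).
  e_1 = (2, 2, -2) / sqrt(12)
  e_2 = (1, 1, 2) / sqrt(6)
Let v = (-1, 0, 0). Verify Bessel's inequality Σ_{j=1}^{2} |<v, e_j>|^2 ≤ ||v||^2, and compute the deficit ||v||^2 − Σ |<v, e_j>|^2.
Σ |<v, e_j>|^2 = 1/2; ||v||^2 = 1; deficit = 1/2

Write each e_j = u_j / sqrt(<u_j, u_j>) where u_j is the displayed integer vector. Then <v, e_j> = <v, u_j> / sqrt(<u_j, u_j>), so |<v, e_j>|^2 = <v, u_j>^2 / <u_j, u_j>.
Coefficients: <v, e_1> = -2/sqrt(12), <v, e_2> = -1/sqrt(6).
Square and sum: Σ |<v, e_j>|^2 = 1/2.
Compute ||v||^2 = v·v = 1.
Deficit = 1 − 1/2 = 1/2 ≥ 0, confirming Bessel's inequality. (The deficit equals ||v − Σ <v,e_j> e_j||^2, the squared distance from v to span{e_j}.)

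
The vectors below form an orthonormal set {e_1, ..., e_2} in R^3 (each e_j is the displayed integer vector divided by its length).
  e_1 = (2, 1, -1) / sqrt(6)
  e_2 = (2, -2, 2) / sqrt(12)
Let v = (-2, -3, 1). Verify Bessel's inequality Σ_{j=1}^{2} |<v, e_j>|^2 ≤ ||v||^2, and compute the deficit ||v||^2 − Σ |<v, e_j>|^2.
Σ |<v, e_j>|^2 = 12; ||v||^2 = 14; deficit = 2

Write each e_j = u_j / sqrt(<u_j, u_j>) where u_j is the displayed integer vector. Then <v, e_j> = <v, u_j> / sqrt(<u_j, u_j>), so |<v, e_j>|^2 = <v, u_j>^2 / <u_j, u_j>.
Coefficients: <v, e_1> = -8/sqrt(6), <v, e_2> = 4/sqrt(12).
Square and sum: Σ |<v, e_j>|^2 = 12.
Compute ||v||^2 = v·v = 14.
Deficit = 14 − 12 = 2 ≥ 0, confirming Bessel's inequality. (The deficit equals ||v − Σ <v,e_j> e_j||^2, the squared distance from v to span{e_j}.)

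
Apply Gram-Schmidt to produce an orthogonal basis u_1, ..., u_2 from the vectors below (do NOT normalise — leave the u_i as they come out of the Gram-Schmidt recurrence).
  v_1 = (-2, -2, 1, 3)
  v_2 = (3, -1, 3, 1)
Orthogonal basis:
  u_1 = (-2, -2, 1, 3)
  u_2 = (29/9, -7/9, 26/9, 2/3)

Apply the Gram-Schmidt recurrence
  u_1 = v_1
  u_i = v_i − Σ_{j<i} ((v_i · u_j) / (u_j · u_j)) · u_j.

Step by step this gives:
  u_1 = (-2, -2, 1, 3)
  u_2 = (29/9, -7/9, 26/9, 2/3)

Orthogonality check:
  u_2 · u_1 = 0 (should be 0)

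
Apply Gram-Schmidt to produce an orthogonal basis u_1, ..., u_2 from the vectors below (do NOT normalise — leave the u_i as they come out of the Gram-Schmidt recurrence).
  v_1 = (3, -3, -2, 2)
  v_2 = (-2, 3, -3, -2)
Orthogonal basis:
  u_1 = (3, -3, -2, 2)
  u_2 = (-1/2, 3/2, -4, -1)

Apply the Gram-Schmidt recurrence
  u_1 = v_1
  u_i = v_i − Σ_{j<i} ((v_i · u_j) / (u_j · u_j)) · u_j.

Step by step this gives:
  u_1 = (3, -3, -2, 2)
  u_2 = (-1/2, 3/2, -4, -1)

Orthogonality check:
  u_2 · u_1 = 0 (should be 0)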